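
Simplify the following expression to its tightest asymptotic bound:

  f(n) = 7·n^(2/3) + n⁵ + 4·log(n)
Θ(n⁵)

Order the terms by growth rate: 4·log(n) ≺ 7·n^(2/3) ≺ n⁵.
The fastest-growing term n⁵ dominates as n → ∞; dropping its constant factor gives Θ(n⁵).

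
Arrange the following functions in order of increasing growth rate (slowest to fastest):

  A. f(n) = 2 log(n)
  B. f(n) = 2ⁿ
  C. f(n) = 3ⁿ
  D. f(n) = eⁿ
A < B < D < C

Comparing growth rates:
A = 2 log(n) is O(log n)
B = 2ⁿ is O(2ⁿ)
D = eⁿ is O(eⁿ)
C = 3ⁿ is O(3ⁿ)

Therefore, the order from slowest to fastest is: A < B < D < C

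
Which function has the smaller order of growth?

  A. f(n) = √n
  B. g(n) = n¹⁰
A

f(n) = √n is O(√n), while g(n) = n¹⁰ is O(n¹⁰).
Since O(√n) grows slower than O(n¹⁰), f(n) is dominated.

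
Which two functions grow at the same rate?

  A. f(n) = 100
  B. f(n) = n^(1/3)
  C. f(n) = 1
A and C

Examining each function:
  A. 100 is O(1)
  B. n^(1/3) is O(n^(1/3))
  C. 1 is O(1)

Functions A and C both have the same complexity class.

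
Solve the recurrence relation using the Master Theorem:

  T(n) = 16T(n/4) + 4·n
Θ(n²)

Master Theorem: a = 16, b = 4, f(n) = 4·n.
Compute the critical exponent d = log₄(16) = 2.
Compare f(n) = Θ(n) against n^d:
  k = 1 < d = 2, so f(n) = O(n^(d-ε)) — Case 1.
  The recursion cost dominates: T(n) = Θ(n^d) = Θ(n²).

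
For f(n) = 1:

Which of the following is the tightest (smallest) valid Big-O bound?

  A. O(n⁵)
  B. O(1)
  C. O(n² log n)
B

f(n) = 1 is O(1).
All listed options are valid Big-O bounds (upper bounds),
but O(1) is the tightest (smallest valid bound).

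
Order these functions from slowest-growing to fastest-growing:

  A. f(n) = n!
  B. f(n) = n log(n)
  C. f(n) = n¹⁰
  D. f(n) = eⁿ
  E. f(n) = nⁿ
B < C < D < A < E

Comparing growth rates:
B = n log(n) is O(n log n)
C = n¹⁰ is O(n¹⁰)
D = eⁿ is O(eⁿ)
A = n! is O(n!)
E = nⁿ is O(nⁿ)

Therefore, the order from slowest to fastest is: B < C < D < A < E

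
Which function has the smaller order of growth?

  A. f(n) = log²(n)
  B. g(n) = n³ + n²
A

f(n) = log²(n) is O(log² n), while g(n) = n³ + n² is O(n³).
Since O(log² n) grows slower than O(n³), f(n) is dominated.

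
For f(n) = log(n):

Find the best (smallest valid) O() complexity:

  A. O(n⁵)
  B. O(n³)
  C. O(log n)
C

f(n) = log(n) is O(log n).
All listed options are valid Big-O bounds (upper bounds),
but O(log n) is the tightest (smallest valid bound).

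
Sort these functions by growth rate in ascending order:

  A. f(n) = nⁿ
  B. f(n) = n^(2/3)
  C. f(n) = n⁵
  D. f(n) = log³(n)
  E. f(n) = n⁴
D < B < E < C < A

Comparing growth rates:
D = log³(n) is O(log³ n)
B = n^(2/3) is O(n^(2/3))
E = n⁴ is O(n⁴)
C = n⁵ is O(n⁵)
A = nⁿ is O(nⁿ)

Therefore, the order from slowest to fastest is: D < B < E < C < A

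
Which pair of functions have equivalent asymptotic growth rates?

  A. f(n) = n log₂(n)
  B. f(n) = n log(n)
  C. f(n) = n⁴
A and B

Examining each function:
  A. n log₂(n) is O(n log n)
  B. n log(n) is O(n log n)
  C. n⁴ is O(n⁴)

Functions A and B both have the same complexity class.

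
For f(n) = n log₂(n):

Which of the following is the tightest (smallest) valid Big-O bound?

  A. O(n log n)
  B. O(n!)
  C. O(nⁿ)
A

f(n) = n log₂(n) is O(n log n).
All listed options are valid Big-O bounds (upper bounds),
but O(n log n) is the tightest (smallest valid bound).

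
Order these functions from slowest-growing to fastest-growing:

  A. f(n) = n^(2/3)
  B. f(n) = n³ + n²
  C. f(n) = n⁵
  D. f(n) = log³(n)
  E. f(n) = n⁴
D < A < B < E < C

Comparing growth rates:
D = log³(n) is O(log³ n)
A = n^(2/3) is O(n^(2/3))
B = n³ + n² is O(n³)
E = n⁴ is O(n⁴)
C = n⁵ is O(n⁵)

Therefore, the order from slowest to fastest is: D < A < B < E < C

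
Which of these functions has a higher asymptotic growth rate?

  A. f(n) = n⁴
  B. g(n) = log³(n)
A

f(n) = n⁴ is O(n⁴), while g(n) = log³(n) is O(log³ n).
Since O(n⁴) grows faster than O(log³ n), f(n) dominates.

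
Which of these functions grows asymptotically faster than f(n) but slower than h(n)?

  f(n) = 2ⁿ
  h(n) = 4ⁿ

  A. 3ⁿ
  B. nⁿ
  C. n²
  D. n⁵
A

We need g(n) with 2ⁿ = o(g(n)) and g(n) = o(4ⁿ), i.e. O(2ⁿ) ≺ g ≺ O(4ⁿ).
Check each option:
  A. 3ⁿ — O(3ⁿ) is strictly between O(2ⁿ) and O(4ⁿ) ✓
  B. nⁿ — O(nⁿ) does not grow strictly slower than h(n)
  C. n² — O(n²) does not grow strictly faster than f(n)
  D. n⁵ — O(n⁵) does not grow strictly faster than f(n)

Only option A (3ⁿ) lies strictly between.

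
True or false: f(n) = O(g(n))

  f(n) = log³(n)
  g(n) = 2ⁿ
True

f(n) = log³(n) is O(log³ n), and g(n) = 2ⁿ is O(2ⁿ).
Since O(log³ n) ⊆ O(2ⁿ) (f grows no faster than g), f(n) = O(g(n)) is true.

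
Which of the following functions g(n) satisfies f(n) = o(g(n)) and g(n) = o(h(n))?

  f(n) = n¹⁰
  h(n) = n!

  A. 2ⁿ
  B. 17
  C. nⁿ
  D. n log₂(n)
A

We need g(n) with n¹⁰ = o(g(n)) and g(n) = o(n!), i.e. O(n¹⁰) ≺ g ≺ O(n!).
Check each option:
  A. 2ⁿ — O(2ⁿ) is strictly between O(n¹⁰) and O(n!) ✓
  B. 17 — O(1) does not grow strictly faster than f(n)
  C. nⁿ — O(nⁿ) does not grow strictly slower than h(n)
  D. n log₂(n) — O(n log n) does not grow strictly faster than f(n)

Only option A (2ⁿ) lies strictly between.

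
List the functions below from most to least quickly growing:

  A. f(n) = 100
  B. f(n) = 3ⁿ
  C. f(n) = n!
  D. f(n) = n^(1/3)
C > B > D > A

Comparing growth rates:
C = n! is O(n!)
B = 3ⁿ is O(3ⁿ)
D = n^(1/3) is O(n^(1/3))
A = 100 is O(1)

Therefore, the order from fastest to slowest is: C > B > D > A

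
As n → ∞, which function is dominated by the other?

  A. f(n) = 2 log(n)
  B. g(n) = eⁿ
A

f(n) = 2 log(n) is O(log n), while g(n) = eⁿ is O(eⁿ).
Since O(log n) grows slower than O(eⁿ), f(n) is dominated.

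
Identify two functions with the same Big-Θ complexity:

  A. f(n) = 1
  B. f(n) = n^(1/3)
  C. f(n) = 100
A and C

Examining each function:
  A. 1 is O(1)
  B. n^(1/3) is O(n^(1/3))
  C. 100 is O(1)

Functions A and C both have the same complexity class.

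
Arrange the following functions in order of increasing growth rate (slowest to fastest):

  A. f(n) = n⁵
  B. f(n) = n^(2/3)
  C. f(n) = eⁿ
B < A < C

Comparing growth rates:
B = n^(2/3) is O(n^(2/3))
A = n⁵ is O(n⁵)
C = eⁿ is O(eⁿ)

Therefore, the order from slowest to fastest is: B < A < C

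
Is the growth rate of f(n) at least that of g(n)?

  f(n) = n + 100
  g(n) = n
True

f(n) = n + 100 and g(n) = n are both O(n).
Big-Ω permits equal growth rates (f ≥ c·g for some c > 0), so f(n) = Ω(g(n)) is true.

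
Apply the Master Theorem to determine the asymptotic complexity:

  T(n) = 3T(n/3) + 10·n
Θ(n log n)

Master Theorem: a = 3, b = 3, f(n) = 10·n.
Compute the critical exponent d = log₃(3) = 1.
Compare f(n) = Θ(n) against n^d:
  k = 1 = d, so f(n) = Θ(n^d) — Case 2.
  Work is balanced across levels: T(n) = Θ(n^d log n) = Θ(n log n).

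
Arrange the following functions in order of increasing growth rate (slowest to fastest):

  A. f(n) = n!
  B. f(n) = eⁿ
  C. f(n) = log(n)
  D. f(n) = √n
C < D < B < A

Comparing growth rates:
C = log(n) is O(log n)
D = √n is O(√n)
B = eⁿ is O(eⁿ)
A = n! is O(n!)

Therefore, the order from slowest to fastest is: C < D < B < A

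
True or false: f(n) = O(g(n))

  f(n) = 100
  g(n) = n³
True

f(n) = 100 is O(1), and g(n) = n³ is O(n³).
Since O(1) ⊆ O(n³) (f grows no faster than g), f(n) = O(g(n)) is true.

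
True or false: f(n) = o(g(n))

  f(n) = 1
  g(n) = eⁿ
True

f(n) = 1 is O(1), and g(n) = eⁿ is O(eⁿ).
Since O(1) grows strictly slower than O(eⁿ), f(n) = o(g(n)) is true.
This means lim(n→∞) f(n)/g(n) = 0.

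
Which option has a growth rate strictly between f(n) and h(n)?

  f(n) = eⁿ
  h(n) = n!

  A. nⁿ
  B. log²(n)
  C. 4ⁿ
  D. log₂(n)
C

We need g(n) with eⁿ = o(g(n)) and g(n) = o(n!), i.e. O(eⁿ) ≺ g ≺ O(n!).
Check each option:
  A. nⁿ — O(nⁿ) does not grow strictly slower than h(n)
  B. log²(n) — O(log² n) does not grow strictly faster than f(n)
  C. 4ⁿ — O(4ⁿ) is strictly between O(eⁿ) and O(n!) ✓
  D. log₂(n) — O(log n) does not grow strictly faster than f(n)

Only option C (4ⁿ) lies strictly between.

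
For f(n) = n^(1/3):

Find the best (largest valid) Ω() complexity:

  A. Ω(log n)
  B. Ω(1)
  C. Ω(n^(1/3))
C

f(n) = n^(1/3) is Ω(n^(1/3)).
All listed options are valid Big-Ω bounds (lower bounds),
but Ω(n^(1/3)) is the tightest (largest valid bound).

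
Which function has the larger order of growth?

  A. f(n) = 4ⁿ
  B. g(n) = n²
A

f(n) = 4ⁿ is O(4ⁿ), while g(n) = n² is O(n²).
Since O(4ⁿ) grows faster than O(n²), f(n) dominates.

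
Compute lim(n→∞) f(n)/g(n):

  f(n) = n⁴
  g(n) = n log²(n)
∞

Since n⁴ (O(n⁴)) grows faster than n log²(n) (O(n log² n)),
the ratio f(n)/g(n) → ∞ as n → ∞.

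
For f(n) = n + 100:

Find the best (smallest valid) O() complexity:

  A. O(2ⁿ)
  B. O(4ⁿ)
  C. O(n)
C

f(n) = n + 100 is O(n).
All listed options are valid Big-O bounds (upper bounds),
but O(n) is the tightest (smallest valid bound).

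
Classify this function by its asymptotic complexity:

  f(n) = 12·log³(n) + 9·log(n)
O(log³ n)

The dominant term in 12·log³(n) + 9·log(n) is 12·log³(n), which is Θ(log³ n).
Lower-order terms (9·log(n)) are asymptotically negligible.
Constants are absorbed, so the tightest bound is O(log³ n).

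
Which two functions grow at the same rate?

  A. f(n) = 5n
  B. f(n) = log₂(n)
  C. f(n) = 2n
A and C

Examining each function:
  A. 5n is O(n)
  B. log₂(n) is O(log n)
  C. 2n is O(n)

Functions A and C both have the same complexity class.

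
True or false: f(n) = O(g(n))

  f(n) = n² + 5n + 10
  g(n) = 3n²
True

f(n) = n² + 5n + 10 and g(n) = 3n² are both O(n²).
Big-O permits equal growth rates (f ≤ c·g for some c), so f(n) = O(g(n)) is true.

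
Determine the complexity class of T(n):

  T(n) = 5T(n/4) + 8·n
Θ(n^log₄(5))

Master Theorem: a = 5, b = 4, f(n) = 8·n.
Compute the critical exponent d = log₄(5) = 1.161.
Compare f(n) = Θ(n) against n^d:
  k = 1 < d = 1.161, so f(n) = O(n^(d-ε)) — Case 1.
  The recursion cost dominates: T(n) = Θ(n^d) = Θ(n^log₄(5)).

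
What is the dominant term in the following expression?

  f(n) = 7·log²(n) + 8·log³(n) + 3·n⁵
3·n⁵

Looking at each term:
  - 7·log²(n) is O(log² n)
  - 8·log³(n) is O(log³ n)
  - 3·n⁵ is O(n⁵)

The term 3·n⁵ (O(n⁵)) grows fastest and dominates all others.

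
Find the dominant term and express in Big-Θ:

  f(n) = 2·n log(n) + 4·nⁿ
Θ(nⁿ)

Order the terms by growth rate: 2·n log(n) ≺ 4·nⁿ.
The fastest-growing term 4·nⁿ dominates as n → ∞; dropping its constant factor gives Θ(nⁿ).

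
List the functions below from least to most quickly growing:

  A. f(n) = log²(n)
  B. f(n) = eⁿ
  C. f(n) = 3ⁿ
A < B < C

Comparing growth rates:
A = log²(n) is O(log² n)
B = eⁿ is O(eⁿ)
C = 3ⁿ is O(3ⁿ)

Therefore, the order from slowest to fastest is: A < B < C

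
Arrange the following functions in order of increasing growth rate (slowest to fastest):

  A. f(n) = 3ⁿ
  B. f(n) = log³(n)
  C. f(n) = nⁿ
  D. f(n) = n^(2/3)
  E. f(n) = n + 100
B < D < E < A < C

Comparing growth rates:
B = log³(n) is O(log³ n)
D = n^(2/3) is O(n^(2/3))
E = n + 100 is O(n)
A = 3ⁿ is O(3ⁿ)
C = nⁿ is O(nⁿ)

Therefore, the order from slowest to fastest is: B < D < E < A < C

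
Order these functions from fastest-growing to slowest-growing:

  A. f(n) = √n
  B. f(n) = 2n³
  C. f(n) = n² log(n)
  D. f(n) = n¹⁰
D > B > C > A

Comparing growth rates:
D = n¹⁰ is O(n¹⁰)
B = 2n³ is O(n³)
C = n² log(n) is O(n² log n)
A = √n is O(√n)

Therefore, the order from fastest to slowest is: D > B > C > A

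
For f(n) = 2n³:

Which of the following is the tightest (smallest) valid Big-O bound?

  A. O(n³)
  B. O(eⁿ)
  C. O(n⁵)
A

f(n) = 2n³ is O(n³).
All listed options are valid Big-O bounds (upper bounds),
but O(n³) is the tightest (smallest valid bound).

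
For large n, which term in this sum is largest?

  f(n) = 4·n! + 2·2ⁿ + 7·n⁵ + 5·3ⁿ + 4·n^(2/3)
4·n!

Looking at each term:
  - 4·n! is O(n!)
  - 2·2ⁿ is O(2ⁿ)
  - 7·n⁵ is O(n⁵)
  - 5·3ⁿ is O(3ⁿ)
  - 4·n^(2/3) is O(n^(2/3))

The term 4·n! (O(n!)) grows fastest and dominates all others.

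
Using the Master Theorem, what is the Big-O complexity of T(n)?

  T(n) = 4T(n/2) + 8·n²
Θ(n² log n)

Master Theorem: a = 4, b = 2, f(n) = 8·n².
Compute the critical exponent d = log₂(4) = 2.
Compare f(n) = Θ(n²) against n^d:
  k = 2 = d, so f(n) = Θ(n^d) — Case 2.
  Work is balanced across levels: T(n) = Θ(n^d log n) = Θ(n² log n).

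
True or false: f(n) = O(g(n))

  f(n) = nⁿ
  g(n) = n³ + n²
False

f(n) = nⁿ is O(nⁿ), and g(n) = n³ + n² is O(n³).
Since O(nⁿ) grows faster than O(n³), f(n) = O(g(n)) is false.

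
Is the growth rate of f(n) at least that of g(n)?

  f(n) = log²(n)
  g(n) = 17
True

f(n) = log²(n) is O(log² n), and g(n) = 17 is O(1).
Since O(log² n) grows at least as fast as O(1), f(n) = Ω(g(n)) is true.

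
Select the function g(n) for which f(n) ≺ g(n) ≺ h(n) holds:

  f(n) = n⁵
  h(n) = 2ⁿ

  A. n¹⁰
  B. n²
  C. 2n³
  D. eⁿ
A

We need g(n) with n⁵ = o(g(n)) and g(n) = o(2ⁿ), i.e. O(n⁵) ≺ g ≺ O(2ⁿ).
Check each option:
  A. n¹⁰ — O(n¹⁰) is strictly between O(n⁵) and O(2ⁿ) ✓
  B. n² — O(n²) does not grow strictly faster than f(n)
  C. 2n³ — O(n³) does not grow strictly faster than f(n)
  D. eⁿ — O(eⁿ) does not grow strictly slower than h(n)

Only option A (n¹⁰) lies strictly between.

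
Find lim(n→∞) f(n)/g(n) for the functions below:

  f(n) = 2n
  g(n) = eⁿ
0

Since 2n (O(n)) grows slower than eⁿ (O(eⁿ)),
the ratio f(n)/g(n) → 0 as n → ∞.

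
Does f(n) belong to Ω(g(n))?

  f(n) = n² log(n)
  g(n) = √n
True

f(n) = n² log(n) is O(n² log n), and g(n) = √n is O(√n).
Since O(n² log n) grows at least as fast as O(√n), f(n) = Ω(g(n)) is true.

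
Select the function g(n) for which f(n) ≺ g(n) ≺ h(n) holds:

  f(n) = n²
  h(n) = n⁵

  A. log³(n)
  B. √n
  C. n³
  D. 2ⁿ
C

We need g(n) with n² = o(g(n)) and g(n) = o(n⁵), i.e. O(n²) ≺ g ≺ O(n⁵).
Check each option:
  A. log³(n) — O(log³ n) does not grow strictly faster than f(n)
  B. √n — O(√n) does not grow strictly faster than f(n)
  C. n³ — O(n³) is strictly between O(n²) and O(n⁵) ✓
  D. 2ⁿ — O(2ⁿ) does not grow strictly slower than h(n)

Only option C (n³) lies strictly between.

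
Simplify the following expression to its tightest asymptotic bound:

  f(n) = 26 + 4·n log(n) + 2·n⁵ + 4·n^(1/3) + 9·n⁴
Θ(n⁵)

Order the terms by growth rate: 26 ≺ 4·n^(1/3) ≺ 4·n log(n) ≺ 9·n⁴ ≺ 2·n⁵.
The fastest-growing term 2·n⁵ dominates as n → ∞; dropping its constant factor gives Θ(n⁵).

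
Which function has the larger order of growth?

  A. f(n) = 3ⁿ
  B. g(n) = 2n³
A

f(n) = 3ⁿ is O(3ⁿ), while g(n) = 2n³ is O(n³).
Since O(3ⁿ) grows faster than O(n³), f(n) dominates.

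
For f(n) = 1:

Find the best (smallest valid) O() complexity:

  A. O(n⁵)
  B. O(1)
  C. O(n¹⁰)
B

f(n) = 1 is O(1).
All listed options are valid Big-O bounds (upper bounds),
but O(1) is the tightest (smallest valid bound).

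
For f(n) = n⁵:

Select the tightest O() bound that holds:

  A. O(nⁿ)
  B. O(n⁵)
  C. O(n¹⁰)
B

f(n) = n⁵ is O(n⁵).
All listed options are valid Big-O bounds (upper bounds),
but O(n⁵) is the tightest (smallest valid bound).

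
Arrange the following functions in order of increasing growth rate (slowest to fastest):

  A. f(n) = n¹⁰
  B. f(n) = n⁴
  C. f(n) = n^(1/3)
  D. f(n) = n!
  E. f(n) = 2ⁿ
C < B < A < E < D

Comparing growth rates:
C = n^(1/3) is O(n^(1/3))
B = n⁴ is O(n⁴)
A = n¹⁰ is O(n¹⁰)
E = 2ⁿ is O(2ⁿ)
D = n! is O(n!)

Therefore, the order from slowest to fastest is: C < B < A < E < D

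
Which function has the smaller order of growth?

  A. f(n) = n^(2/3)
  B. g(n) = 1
B

f(n) = n^(2/3) is O(n^(2/3)), while g(n) = 1 is O(1).
Since O(1) grows slower than O(n^(2/3)), g(n) is dominated.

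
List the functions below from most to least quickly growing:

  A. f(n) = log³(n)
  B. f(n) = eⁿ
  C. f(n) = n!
C > B > A

Comparing growth rates:
C = n! is O(n!)
B = eⁿ is O(eⁿ)
A = log³(n) is O(log³ n)

Therefore, the order from fastest to slowest is: C > B > A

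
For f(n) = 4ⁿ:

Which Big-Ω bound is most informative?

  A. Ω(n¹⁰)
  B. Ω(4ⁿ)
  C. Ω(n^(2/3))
B

f(n) = 4ⁿ is Ω(4ⁿ).
All listed options are valid Big-Ω bounds (lower bounds),
but Ω(4ⁿ) is the tightest (largest valid bound).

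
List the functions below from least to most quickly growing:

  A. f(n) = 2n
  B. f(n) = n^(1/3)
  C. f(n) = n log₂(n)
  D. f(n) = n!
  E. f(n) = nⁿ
B < A < C < D < E

Comparing growth rates:
B = n^(1/3) is O(n^(1/3))
A = 2n is O(n)
C = n log₂(n) is O(n log n)
D = n! is O(n!)
E = nⁿ is O(nⁿ)

Therefore, the order from slowest to fastest is: B < A < C < D < E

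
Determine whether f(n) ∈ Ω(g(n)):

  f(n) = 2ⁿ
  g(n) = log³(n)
True

f(n) = 2ⁿ is O(2ⁿ), and g(n) = log³(n) is O(log³ n).
Since O(2ⁿ) grows at least as fast as O(log³ n), f(n) = Ω(g(n)) is true.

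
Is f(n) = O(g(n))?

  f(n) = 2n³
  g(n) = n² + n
False

f(n) = 2n³ is O(n³), and g(n) = n² + n is O(n²).
Since O(n³) grows faster than O(n²), f(n) = O(g(n)) is false.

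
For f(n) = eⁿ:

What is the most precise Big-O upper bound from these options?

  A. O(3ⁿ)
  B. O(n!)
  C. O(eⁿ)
C

f(n) = eⁿ is O(eⁿ).
All listed options are valid Big-O bounds (upper bounds),
but O(eⁿ) is the tightest (smallest valid bound).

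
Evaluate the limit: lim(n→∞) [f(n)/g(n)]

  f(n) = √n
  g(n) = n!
0

Since √n (O(√n)) grows slower than n! (O(n!)),
the ratio f(n)/g(n) → 0 as n → ∞.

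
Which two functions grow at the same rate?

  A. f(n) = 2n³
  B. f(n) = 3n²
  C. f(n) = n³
A and C

Examining each function:
  A. 2n³ is O(n³)
  B. 3n² is O(n²)
  C. n³ is O(n³)

Functions A and C both have the same complexity class.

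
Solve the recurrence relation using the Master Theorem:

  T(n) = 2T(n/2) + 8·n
Θ(n log n)

Master Theorem: a = 2, b = 2, f(n) = 8·n.
Compute the critical exponent d = log₂(2) = 1.
Compare f(n) = Θ(n) against n^d:
  k = 1 = d, so f(n) = Θ(n^d) — Case 2.
  Work is balanced across levels: T(n) = Θ(n^d log n) = Θ(n log n).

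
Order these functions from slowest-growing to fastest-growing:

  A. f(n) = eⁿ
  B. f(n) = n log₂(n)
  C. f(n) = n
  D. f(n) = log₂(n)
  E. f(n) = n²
D < C < B < E < A

Comparing growth rates:
D = log₂(n) is O(log n)
C = n is O(n)
B = n log₂(n) is O(n log n)
E = n² is O(n²)
A = eⁿ is O(eⁿ)

Therefore, the order from slowest to fastest is: D < C < B < E < A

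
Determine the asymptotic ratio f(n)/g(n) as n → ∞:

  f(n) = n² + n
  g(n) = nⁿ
0

Since n² + n (O(n²)) grows slower than nⁿ (O(nⁿ)),
the ratio f(n)/g(n) → 0 as n → ∞.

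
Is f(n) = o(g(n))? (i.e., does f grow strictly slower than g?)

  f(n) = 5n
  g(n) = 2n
False

f(n) = 5n is O(n), and g(n) = 2n is O(n).
Since they have the same growth rate, f(n) = o(g(n)) is false.
(f = o(g) requires f to grow strictly slower, not equal.)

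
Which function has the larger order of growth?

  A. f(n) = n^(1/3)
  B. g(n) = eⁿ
B

f(n) = n^(1/3) is O(n^(1/3)), while g(n) = eⁿ is O(eⁿ).
Since O(eⁿ) grows faster than O(n^(1/3)), g(n) dominates.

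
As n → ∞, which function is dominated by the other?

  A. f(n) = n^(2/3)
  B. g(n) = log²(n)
B

f(n) = n^(2/3) is O(n^(2/3)), while g(n) = log²(n) is O(log² n).
Since O(log² n) grows slower than O(n^(2/3)), g(n) is dominated.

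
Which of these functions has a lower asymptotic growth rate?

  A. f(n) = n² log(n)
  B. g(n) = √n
B

f(n) = n² log(n) is O(n² log n), while g(n) = √n is O(√n).
Since O(√n) grows slower than O(n² log n), g(n) is dominated.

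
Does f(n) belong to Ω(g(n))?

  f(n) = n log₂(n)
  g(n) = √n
True

f(n) = n log₂(n) is O(n log n), and g(n) = √n is O(√n).
Since O(n log n) grows at least as fast as O(√n), f(n) = Ω(g(n)) is true.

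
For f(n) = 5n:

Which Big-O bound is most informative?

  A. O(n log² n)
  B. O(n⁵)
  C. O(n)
C

f(n) = 5n is O(n).
All listed options are valid Big-O bounds (upper bounds),
but O(n) is the tightest (smallest valid bound).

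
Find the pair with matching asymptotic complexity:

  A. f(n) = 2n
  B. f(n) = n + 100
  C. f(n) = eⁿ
A and B

Examining each function:
  A. 2n is O(n)
  B. n + 100 is O(n)
  C. eⁿ is O(eⁿ)

Functions A and B both have the same complexity class.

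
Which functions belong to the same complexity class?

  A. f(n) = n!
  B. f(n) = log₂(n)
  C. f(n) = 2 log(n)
B and C

Examining each function:
  A. n! is O(n!)
  B. log₂(n) is O(log n)
  C. 2 log(n) is O(log n)

Functions B and C both have the same complexity class.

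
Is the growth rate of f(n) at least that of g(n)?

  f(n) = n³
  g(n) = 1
True

f(n) = n³ is O(n³), and g(n) = 1 is O(1).
Since O(n³) grows at least as fast as O(1), f(n) = Ω(g(n)) is true.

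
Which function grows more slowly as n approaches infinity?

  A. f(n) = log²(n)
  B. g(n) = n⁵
A

f(n) = log²(n) is O(log² n), while g(n) = n⁵ is O(n⁵).
Since O(log² n) grows slower than O(n⁵), f(n) is dominated.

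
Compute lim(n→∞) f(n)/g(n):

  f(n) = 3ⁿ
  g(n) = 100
∞

Since 3ⁿ (O(3ⁿ)) grows faster than 100 (O(1)),
the ratio f(n)/g(n) → ∞ as n → ∞.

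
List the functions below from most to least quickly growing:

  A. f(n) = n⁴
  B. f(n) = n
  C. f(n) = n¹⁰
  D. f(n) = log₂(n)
C > A > B > D

Comparing growth rates:
C = n¹⁰ is O(n¹⁰)
A = n⁴ is O(n⁴)
B = n is O(n)
D = log₂(n) is O(log n)

Therefore, the order from fastest to slowest is: C > A > B > D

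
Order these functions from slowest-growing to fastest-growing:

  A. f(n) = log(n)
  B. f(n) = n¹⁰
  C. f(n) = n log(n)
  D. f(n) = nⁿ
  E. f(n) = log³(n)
A < E < C < B < D

Comparing growth rates:
A = log(n) is O(log n)
E = log³(n) is O(log³ n)
C = n log(n) is O(n log n)
B = n¹⁰ is O(n¹⁰)
D = nⁿ is O(nⁿ)

Therefore, the order from slowest to fastest is: A < E < C < B < D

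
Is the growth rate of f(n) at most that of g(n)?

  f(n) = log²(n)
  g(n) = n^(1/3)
True

f(n) = log²(n) is O(log² n), and g(n) = n^(1/3) is O(n^(1/3)).
Since O(log² n) ⊆ O(n^(1/3)) (f grows no faster than g), f(n) = O(g(n)) is true.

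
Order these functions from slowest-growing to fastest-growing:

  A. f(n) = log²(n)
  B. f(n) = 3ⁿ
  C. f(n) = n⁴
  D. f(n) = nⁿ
A < C < B < D

Comparing growth rates:
A = log²(n) is O(log² n)
C = n⁴ is O(n⁴)
B = 3ⁿ is O(3ⁿ)
D = nⁿ is O(nⁿ)

Therefore, the order from slowest to fastest is: A < C < B < D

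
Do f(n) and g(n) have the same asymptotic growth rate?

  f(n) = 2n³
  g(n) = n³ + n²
True

f(n) = 2n³ and g(n) = n³ + n² are both O(n³).
Since they have the same asymptotic growth rate, f(n) = Θ(g(n)) is true.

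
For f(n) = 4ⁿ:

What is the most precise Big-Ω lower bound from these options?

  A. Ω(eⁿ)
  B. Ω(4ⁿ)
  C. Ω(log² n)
B

f(n) = 4ⁿ is Ω(4ⁿ).
All listed options are valid Big-Ω bounds (lower bounds),
but Ω(4ⁿ) is the tightest (largest valid bound).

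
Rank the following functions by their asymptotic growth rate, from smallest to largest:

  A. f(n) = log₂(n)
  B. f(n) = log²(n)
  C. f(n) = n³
A < B < C

Comparing growth rates:
A = log₂(n) is O(log n)
B = log²(n) is O(log² n)
C = n³ is O(n³)

Therefore, the order from slowest to fastest is: A < B < C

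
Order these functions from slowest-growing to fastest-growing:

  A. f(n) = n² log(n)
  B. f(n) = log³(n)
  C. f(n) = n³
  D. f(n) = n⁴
B < A < C < D

Comparing growth rates:
B = log³(n) is O(log³ n)
A = n² log(n) is O(n² log n)
C = n³ is O(n³)
D = n⁴ is O(n⁴)

Therefore, the order from slowest to fastest is: B < A < C < D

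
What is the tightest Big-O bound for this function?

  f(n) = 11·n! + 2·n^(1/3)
O(n!)

The dominant term in 11·n! + 2·n^(1/3) is 11·n!, which is Θ(n!).
Lower-order terms (2·n^(1/3)) are asymptotically negligible.
Constants are absorbed, so the tightest bound is O(n!).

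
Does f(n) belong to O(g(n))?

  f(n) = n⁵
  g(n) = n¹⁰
True

f(n) = n⁵ is O(n⁵), and g(n) = n¹⁰ is O(n¹⁰).
Since O(n⁵) ⊆ O(n¹⁰) (f grows no faster than g), f(n) = O(g(n)) is true.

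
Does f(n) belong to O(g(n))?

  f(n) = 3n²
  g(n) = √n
False

f(n) = 3n² is O(n²), and g(n) = √n is O(√n).
Since O(n²) grows faster than O(√n), f(n) = O(g(n)) is false.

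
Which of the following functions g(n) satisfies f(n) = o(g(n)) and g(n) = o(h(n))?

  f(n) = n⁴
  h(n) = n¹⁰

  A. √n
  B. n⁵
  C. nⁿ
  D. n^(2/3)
B

We need g(n) with n⁴ = o(g(n)) and g(n) = o(n¹⁰), i.e. O(n⁴) ≺ g ≺ O(n¹⁰).
Check each option:
  A. √n — O(√n) does not grow strictly faster than f(n)
  B. n⁵ — O(n⁵) is strictly between O(n⁴) and O(n¹⁰) ✓
  C. nⁿ — O(nⁿ) does not grow strictly slower than h(n)
  D. n^(2/3) — O(n^(2/3)) does not grow strictly faster than f(n)

Only option B (n⁵) lies strictly between.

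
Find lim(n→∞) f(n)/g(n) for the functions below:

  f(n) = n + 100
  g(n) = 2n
1/2

Since n + 100 and 2n have the same growth rate (O(n)),
the ratio converges to a constant: 1/2.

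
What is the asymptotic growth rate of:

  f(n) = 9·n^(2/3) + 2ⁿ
Θ(2ⁿ)

Order the terms by growth rate: 9·n^(2/3) ≺ 2ⁿ.
The fastest-growing term 2ⁿ dominates as n → ∞; dropping its constant factor gives Θ(2ⁿ).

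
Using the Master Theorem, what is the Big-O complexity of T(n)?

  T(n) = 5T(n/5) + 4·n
Θ(n log n)

Master Theorem: a = 5, b = 5, f(n) = 4·n.
Compute the critical exponent d = log₅(5) = 1.
Compare f(n) = Θ(n) against n^d:
  k = 1 = d, so f(n) = Θ(n^d) — Case 2.
  Work is balanced across levels: T(n) = Θ(n^d log n) = Θ(n log n).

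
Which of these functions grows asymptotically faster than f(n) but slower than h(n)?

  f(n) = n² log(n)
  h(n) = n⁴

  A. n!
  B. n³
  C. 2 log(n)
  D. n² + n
B

We need g(n) with n² log(n) = o(g(n)) and g(n) = o(n⁴), i.e. O(n² log n) ≺ g ≺ O(n⁴).
Check each option:
  A. n! — O(n!) does not grow strictly slower than h(n)
  B. n³ — O(n³) is strictly between O(n² log n) and O(n⁴) ✓
  C. 2 log(n) — O(log n) does not grow strictly faster than f(n)
  D. n² + n — O(n²) does not grow strictly faster than f(n)

Only option B (n³) lies strictly between.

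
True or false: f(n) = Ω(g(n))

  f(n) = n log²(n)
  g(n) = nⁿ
False

f(n) = n log²(n) is O(n log² n), and g(n) = nⁿ is O(nⁿ).
Since O(n log² n) grows slower than O(nⁿ), f(n) = Ω(g(n)) is false.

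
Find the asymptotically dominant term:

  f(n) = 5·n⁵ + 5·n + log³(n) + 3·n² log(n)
5·n⁵

Looking at each term:
  - 5·n⁵ is O(n⁵)
  - 5·n is O(n)
  - log³(n) is O(log³ n)
  - 3·n² log(n) is O(n² log n)

The term 5·n⁵ (O(n⁵)) grows fastest and dominates all others.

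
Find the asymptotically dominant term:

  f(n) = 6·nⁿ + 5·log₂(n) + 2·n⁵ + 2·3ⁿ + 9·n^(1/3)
6·nⁿ

Looking at each term:
  - 6·nⁿ is O(nⁿ)
  - 5·log₂(n) is O(log n)
  - 2·n⁵ is O(n⁵)
  - 2·3ⁿ is O(3ⁿ)
  - 9·n^(1/3) is O(n^(1/3))

The term 6·nⁿ (O(nⁿ)) grows fastest and dominates all others.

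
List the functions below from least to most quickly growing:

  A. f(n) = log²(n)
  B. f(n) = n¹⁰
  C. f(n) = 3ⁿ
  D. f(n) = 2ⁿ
A < B < D < C

Comparing growth rates:
A = log²(n) is O(log² n)
B = n¹⁰ is O(n¹⁰)
D = 2ⁿ is O(2ⁿ)
C = 3ⁿ is O(3ⁿ)

Therefore, the order from slowest to fastest is: A < B < D < C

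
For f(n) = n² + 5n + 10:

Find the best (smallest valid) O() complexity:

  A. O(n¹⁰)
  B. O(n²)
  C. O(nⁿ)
B

f(n) = n² + 5n + 10 is O(n²).
All listed options are valid Big-O bounds (upper bounds),
but O(n²) is the tightest (smallest valid bound).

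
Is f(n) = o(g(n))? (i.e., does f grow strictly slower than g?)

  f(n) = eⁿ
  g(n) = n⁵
False

f(n) = eⁿ is O(eⁿ), and g(n) = n⁵ is O(n⁵).
Since O(eⁿ) grows faster than or equal to O(n⁵), f(n) = o(g(n)) is false.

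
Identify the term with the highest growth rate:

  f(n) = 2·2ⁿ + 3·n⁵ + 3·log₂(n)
2·2ⁿ

Looking at each term:
  - 2·2ⁿ is O(2ⁿ)
  - 3·n⁵ is O(n⁵)
  - 3·log₂(n) is O(log n)

The term 2·2ⁿ (O(2ⁿ)) grows fastest and dominates all others.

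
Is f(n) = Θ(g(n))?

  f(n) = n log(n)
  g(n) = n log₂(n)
True

f(n) = n log(n) and g(n) = n log₂(n) are both O(n log n).
Since they have the same asymptotic growth rate, f(n) = Θ(g(n)) is true.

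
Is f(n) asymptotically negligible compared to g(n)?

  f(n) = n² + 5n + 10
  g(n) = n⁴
True

f(n) = n² + 5n + 10 is O(n²), and g(n) = n⁴ is O(n⁴).
Since O(n²) grows strictly slower than O(n⁴), f(n) = o(g(n)) is true.
This means lim(n→∞) f(n)/g(n) = 0.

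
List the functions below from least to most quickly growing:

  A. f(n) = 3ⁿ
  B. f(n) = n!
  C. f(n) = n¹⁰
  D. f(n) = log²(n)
D < C < A < B

Comparing growth rates:
D = log²(n) is O(log² n)
C = n¹⁰ is O(n¹⁰)
A = 3ⁿ is O(3ⁿ)
B = n! is O(n!)

Therefore, the order from slowest to fastest is: D < C < A < B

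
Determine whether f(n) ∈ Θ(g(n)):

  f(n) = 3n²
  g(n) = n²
True

f(n) = 3n² and g(n) = n² are both O(n²).
Since they have the same asymptotic growth rate, f(n) = Θ(g(n)) is true.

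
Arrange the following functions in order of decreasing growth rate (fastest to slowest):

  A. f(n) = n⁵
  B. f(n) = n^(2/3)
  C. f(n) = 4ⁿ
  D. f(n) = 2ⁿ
C > D > A > B

Comparing growth rates:
C = 4ⁿ is O(4ⁿ)
D = 2ⁿ is O(2ⁿ)
A = n⁵ is O(n⁵)
B = n^(2/3) is O(n^(2/3))

Therefore, the order from fastest to slowest is: C > D > A > B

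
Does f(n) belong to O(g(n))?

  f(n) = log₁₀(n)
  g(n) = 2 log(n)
True

f(n) = log₁₀(n) and g(n) = 2 log(n) are both O(log n).
Big-O permits equal growth rates (f ≤ c·g for some c), so f(n) = O(g(n)) is true.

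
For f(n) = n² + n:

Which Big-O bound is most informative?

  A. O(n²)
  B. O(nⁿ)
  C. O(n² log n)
A

f(n) = n² + n is O(n²).
All listed options are valid Big-O bounds (upper bounds),
but O(n²) is the tightest (smallest valid bound).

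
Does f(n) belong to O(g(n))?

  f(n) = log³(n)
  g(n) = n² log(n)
True

f(n) = log³(n) is O(log³ n), and g(n) = n² log(n) is O(n² log n).
Since O(log³ n) ⊆ O(n² log n) (f grows no faster than g), f(n) = O(g(n)) is true.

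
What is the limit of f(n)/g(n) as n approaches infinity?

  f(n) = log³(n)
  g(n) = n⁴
0

Since log³(n) (O(log³ n)) grows slower than n⁴ (O(n⁴)),
the ratio f(n)/g(n) → 0 as n → ∞.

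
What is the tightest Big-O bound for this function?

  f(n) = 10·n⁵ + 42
O(n⁵)

The dominant term in 10·n⁵ + 42 is 10·n⁵, which is Θ(n⁵).
Lower-order terms (42) are asymptotically negligible.
Constants are absorbed, so the tightest bound is O(n⁵).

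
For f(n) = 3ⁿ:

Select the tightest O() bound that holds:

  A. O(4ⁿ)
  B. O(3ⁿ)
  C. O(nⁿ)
B

f(n) = 3ⁿ is O(3ⁿ).
All listed options are valid Big-O bounds (upper bounds),
but O(3ⁿ) is the tightest (smallest valid bound).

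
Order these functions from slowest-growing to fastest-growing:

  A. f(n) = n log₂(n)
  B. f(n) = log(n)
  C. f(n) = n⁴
B < A < C

Comparing growth rates:
B = log(n) is O(log n)
A = n log₂(n) is O(n log n)
C = n⁴ is O(n⁴)

Therefore, the order from slowest to fastest is: B < A < C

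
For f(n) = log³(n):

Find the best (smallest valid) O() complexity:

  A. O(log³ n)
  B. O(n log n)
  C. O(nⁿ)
A

f(n) = log³(n) is O(log³ n).
All listed options are valid Big-O bounds (upper bounds),
but O(log³ n) is the tightest (smallest valid bound).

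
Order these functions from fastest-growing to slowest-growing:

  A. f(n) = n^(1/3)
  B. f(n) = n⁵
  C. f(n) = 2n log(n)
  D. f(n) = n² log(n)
B > D > C > A

Comparing growth rates:
B = n⁵ is O(n⁵)
D = n² log(n) is O(n² log n)
C = 2n log(n) is O(n log n)
A = n^(1/3) is O(n^(1/3))

Therefore, the order from fastest to slowest is: B > D > C > A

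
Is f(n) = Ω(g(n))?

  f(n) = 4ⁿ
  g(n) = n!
False

f(n) = 4ⁿ is O(4ⁿ), and g(n) = n! is O(n!).
Since O(4ⁿ) grows slower than O(n!), f(n) = Ω(g(n)) is false.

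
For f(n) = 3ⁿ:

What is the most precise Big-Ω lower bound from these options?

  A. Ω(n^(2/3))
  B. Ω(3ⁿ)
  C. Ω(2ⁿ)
B

f(n) = 3ⁿ is Ω(3ⁿ).
All listed options are valid Big-Ω bounds (lower bounds),
but Ω(3ⁿ) is the tightest (largest valid bound).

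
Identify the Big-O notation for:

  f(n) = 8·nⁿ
O(nⁿ)

The dominant term in 8·nⁿ is 8·nⁿ, which is Θ(nⁿ).
Constants are absorbed, so the tightest bound is O(nⁿ).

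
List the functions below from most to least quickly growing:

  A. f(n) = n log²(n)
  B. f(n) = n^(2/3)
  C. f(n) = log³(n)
A > B > C

Comparing growth rates:
A = n log²(n) is O(n log² n)
B = n^(2/3) is O(n^(2/3))
C = log³(n) is O(log³ n)

Therefore, the order from fastest to slowest is: A > B > C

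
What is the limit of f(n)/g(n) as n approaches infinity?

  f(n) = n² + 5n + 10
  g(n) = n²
1

Since n² + 5n + 10 and n² have the same growth rate (O(n²)),
the ratio converges to a constant: 1.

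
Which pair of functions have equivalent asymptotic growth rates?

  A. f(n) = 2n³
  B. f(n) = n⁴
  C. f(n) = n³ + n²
A and C

Examining each function:
  A. 2n³ is O(n³)
  B. n⁴ is O(n⁴)
  C. n³ + n² is O(n³)

Functions A and C both have the same complexity class.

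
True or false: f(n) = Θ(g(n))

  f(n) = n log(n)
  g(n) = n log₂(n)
True

f(n) = n log(n) and g(n) = n log₂(n) are both O(n log n).
Since they have the same asymptotic growth rate, f(n) = Θ(g(n)) is true.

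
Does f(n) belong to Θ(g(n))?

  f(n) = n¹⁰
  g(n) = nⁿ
False

f(n) = n¹⁰ is O(n¹⁰), and g(n) = nⁿ is O(nⁿ).
Since they have different growth rates, f(n) = Θ(g(n)) is false.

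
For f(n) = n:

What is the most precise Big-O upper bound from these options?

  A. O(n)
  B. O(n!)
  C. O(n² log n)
A

f(n) = n is O(n).
All listed options are valid Big-O bounds (upper bounds),
but O(n) is the tightest (smallest valid bound).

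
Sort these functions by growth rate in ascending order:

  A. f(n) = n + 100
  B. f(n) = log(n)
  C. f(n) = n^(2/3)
B < C < A

Comparing growth rates:
B = log(n) is O(log n)
C = n^(2/3) is O(n^(2/3))
A = n + 100 is O(n)

Therefore, the order from slowest to fastest is: B < C < A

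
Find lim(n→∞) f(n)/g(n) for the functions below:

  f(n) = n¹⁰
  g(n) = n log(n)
∞

Since n¹⁰ (O(n¹⁰)) grows faster than n log(n) (O(n log n)),
the ratio f(n)/g(n) → ∞ as n → ∞.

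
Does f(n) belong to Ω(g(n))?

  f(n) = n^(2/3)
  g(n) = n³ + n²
False

f(n) = n^(2/3) is O(n^(2/3)), and g(n) = n³ + n² is O(n³).
Since O(n^(2/3)) grows slower than O(n³), f(n) = Ω(g(n)) is false.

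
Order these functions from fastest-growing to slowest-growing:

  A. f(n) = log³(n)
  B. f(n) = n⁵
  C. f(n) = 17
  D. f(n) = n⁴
B > D > A > C

Comparing growth rates:
B = n⁵ is O(n⁵)
D = n⁴ is O(n⁴)
A = log³(n) is O(log³ n)
C = 17 is O(1)

Therefore, the order from fastest to slowest is: B > D > A > C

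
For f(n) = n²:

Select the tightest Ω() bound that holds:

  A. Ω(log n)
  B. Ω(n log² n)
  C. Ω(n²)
C

f(n) = n² is Ω(n²).
All listed options are valid Big-Ω bounds (lower bounds),
but Ω(n²) is the tightest (largest valid bound).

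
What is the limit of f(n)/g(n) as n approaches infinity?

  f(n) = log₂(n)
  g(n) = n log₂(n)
0

Since log₂(n) (O(log n)) grows slower than n log₂(n) (O(n log n)),
the ratio f(n)/g(n) → 0 as n → ∞.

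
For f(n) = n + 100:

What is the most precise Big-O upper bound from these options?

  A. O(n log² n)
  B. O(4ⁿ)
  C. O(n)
C

f(n) = n + 100 is O(n).
All listed options are valid Big-O bounds (upper bounds),
but O(n) is the tightest (smallest valid bound).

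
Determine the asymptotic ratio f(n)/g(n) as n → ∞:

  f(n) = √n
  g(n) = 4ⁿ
0

Since √n (O(√n)) grows slower than 4ⁿ (O(4ⁿ)),
the ratio f(n)/g(n) → 0 as n → ∞.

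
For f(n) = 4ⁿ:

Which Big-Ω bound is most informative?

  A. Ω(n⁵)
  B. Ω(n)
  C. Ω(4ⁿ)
C

f(n) = 4ⁿ is Ω(4ⁿ).
All listed options are valid Big-Ω bounds (lower bounds),
but Ω(4ⁿ) is the tightest (largest valid bound).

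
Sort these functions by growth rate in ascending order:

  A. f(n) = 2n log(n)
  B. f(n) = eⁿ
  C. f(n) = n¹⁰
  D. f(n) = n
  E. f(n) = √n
E < D < A < C < B

Comparing growth rates:
E = √n is O(√n)
D = n is O(n)
A = 2n log(n) is O(n log n)
C = n¹⁰ is O(n¹⁰)
B = eⁿ is O(eⁿ)

Therefore, the order from slowest to fastest is: E < D < A < C < B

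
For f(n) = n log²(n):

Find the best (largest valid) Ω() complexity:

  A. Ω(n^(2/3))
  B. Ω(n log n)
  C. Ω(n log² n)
C

f(n) = n log²(n) is Ω(n log² n).
All listed options are valid Big-Ω bounds (lower bounds),
but Ω(n log² n) is the tightest (largest valid bound).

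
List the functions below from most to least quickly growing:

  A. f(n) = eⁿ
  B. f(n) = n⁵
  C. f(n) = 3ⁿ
C > A > B

Comparing growth rates:
C = 3ⁿ is O(3ⁿ)
A = eⁿ is O(eⁿ)
B = n⁵ is O(n⁵)

Therefore, the order from fastest to slowest is: C > A > B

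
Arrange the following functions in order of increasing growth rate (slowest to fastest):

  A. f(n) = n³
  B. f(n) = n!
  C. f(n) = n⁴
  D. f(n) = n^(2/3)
D < A < C < B

Comparing growth rates:
D = n^(2/3) is O(n^(2/3))
A = n³ is O(n³)
C = n⁴ is O(n⁴)
B = n! is O(n!)

Therefore, the order from slowest to fastest is: D < A < C < B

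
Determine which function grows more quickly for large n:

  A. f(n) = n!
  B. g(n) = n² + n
A

f(n) = n! is O(n!), while g(n) = n² + n is O(n²).
Since O(n!) grows faster than O(n²), f(n) dominates.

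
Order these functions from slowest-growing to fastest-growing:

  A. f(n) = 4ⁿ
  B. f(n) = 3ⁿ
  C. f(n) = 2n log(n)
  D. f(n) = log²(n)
D < C < B < A

Comparing growth rates:
D = log²(n) is O(log² n)
C = 2n log(n) is O(n log n)
B = 3ⁿ is O(3ⁿ)
A = 4ⁿ is O(4ⁿ)

Therefore, the order from slowest to fastest is: D < C < B < A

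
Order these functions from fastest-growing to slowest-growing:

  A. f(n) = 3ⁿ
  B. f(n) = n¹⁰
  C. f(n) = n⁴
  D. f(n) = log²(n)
A > B > C > D

Comparing growth rates:
A = 3ⁿ is O(3ⁿ)
B = n¹⁰ is O(n¹⁰)
C = n⁴ is O(n⁴)
D = log²(n) is O(log² n)

Therefore, the order from fastest to slowest is: A > B > C > D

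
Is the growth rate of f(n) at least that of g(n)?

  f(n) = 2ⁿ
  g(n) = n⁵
True

f(n) = 2ⁿ is O(2ⁿ), and g(n) = n⁵ is O(n⁵).
Since O(2ⁿ) grows at least as fast as O(n⁵), f(n) = Ω(g(n)) is true.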